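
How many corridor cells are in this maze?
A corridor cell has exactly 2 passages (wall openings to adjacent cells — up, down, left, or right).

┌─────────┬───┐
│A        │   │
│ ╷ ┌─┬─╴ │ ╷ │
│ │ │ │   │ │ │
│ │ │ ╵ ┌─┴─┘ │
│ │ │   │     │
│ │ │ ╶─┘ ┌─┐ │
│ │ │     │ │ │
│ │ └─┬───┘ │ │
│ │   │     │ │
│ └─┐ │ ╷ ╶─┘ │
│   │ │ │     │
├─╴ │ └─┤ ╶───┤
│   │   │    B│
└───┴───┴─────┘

Counting cells with exactly 2 passages:
Total corridor cells: 37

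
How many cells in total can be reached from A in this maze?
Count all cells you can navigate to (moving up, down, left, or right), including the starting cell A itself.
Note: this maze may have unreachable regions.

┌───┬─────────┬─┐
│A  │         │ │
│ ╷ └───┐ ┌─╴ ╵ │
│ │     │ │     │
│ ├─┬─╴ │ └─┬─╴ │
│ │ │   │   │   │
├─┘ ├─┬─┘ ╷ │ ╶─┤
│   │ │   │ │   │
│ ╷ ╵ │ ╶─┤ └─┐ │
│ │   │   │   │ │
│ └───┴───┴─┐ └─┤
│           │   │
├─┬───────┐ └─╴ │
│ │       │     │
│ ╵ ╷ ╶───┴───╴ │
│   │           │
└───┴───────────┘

Using BFS/flood-fill to find all reachable cells from A:
Maze size: 8 × 8 = 64 total cells
55 cell(s) are walled off and cannot be reached from A.
Reachable cells: 9

Reachable region (· marks reachable cells):

┌───┬─────────┬─┐
│A ·│         │ │
│ ╷ └───┐ ┌─╴ ╵ │
│·│· · ·│ │     │
│ ├─┬─╴ │ └─┬─╴ │
│·│ │· ·│   │   │
├─┘ ├─┬─┘ ╷ │ ╶─┤
│   │ │   │ │   │
│ ╷ ╵ │ ╶─┤ └─┐ │
│ │   │   │   │ │
│ └───┴───┴─┐ └─┤
│           │   │
├─┬───────┐ └─╴ │
│ │       │     │
│ ╵ ╷ ╶───┴───╴ │
│   │           │
└───┴───────────┘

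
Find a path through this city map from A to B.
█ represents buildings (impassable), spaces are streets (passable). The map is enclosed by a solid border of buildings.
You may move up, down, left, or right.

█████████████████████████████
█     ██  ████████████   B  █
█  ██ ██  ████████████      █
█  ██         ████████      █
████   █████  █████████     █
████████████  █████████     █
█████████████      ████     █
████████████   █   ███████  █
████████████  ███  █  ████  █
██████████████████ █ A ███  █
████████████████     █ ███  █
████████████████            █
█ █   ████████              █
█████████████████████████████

Finding the shortest path from A to B:
Movement: cardinal only
Path length: 18 steps
Directions: right → down → down → right → right → right → right → up → up → up → up → up → up → up → up → up → up → left

Solution:

█████████████████████████████
█     ██  ████████████   B↰ █
█  ██ ██  ████████████    ↑ █
█  ██         ████████    ↑ █
████   █████  █████████   ↑ █
████████████  █████████   ↑ █
█████████████      ████   ↑ █
████████████   █   ███████↑ █
████████████  ███  █  ████↑ █
██████████████████ █ A↓███↑ █
████████████████     █↓███↑ █
████████████████      ↳→→→↑ █
█ █   ████████              █
█████████████████████████████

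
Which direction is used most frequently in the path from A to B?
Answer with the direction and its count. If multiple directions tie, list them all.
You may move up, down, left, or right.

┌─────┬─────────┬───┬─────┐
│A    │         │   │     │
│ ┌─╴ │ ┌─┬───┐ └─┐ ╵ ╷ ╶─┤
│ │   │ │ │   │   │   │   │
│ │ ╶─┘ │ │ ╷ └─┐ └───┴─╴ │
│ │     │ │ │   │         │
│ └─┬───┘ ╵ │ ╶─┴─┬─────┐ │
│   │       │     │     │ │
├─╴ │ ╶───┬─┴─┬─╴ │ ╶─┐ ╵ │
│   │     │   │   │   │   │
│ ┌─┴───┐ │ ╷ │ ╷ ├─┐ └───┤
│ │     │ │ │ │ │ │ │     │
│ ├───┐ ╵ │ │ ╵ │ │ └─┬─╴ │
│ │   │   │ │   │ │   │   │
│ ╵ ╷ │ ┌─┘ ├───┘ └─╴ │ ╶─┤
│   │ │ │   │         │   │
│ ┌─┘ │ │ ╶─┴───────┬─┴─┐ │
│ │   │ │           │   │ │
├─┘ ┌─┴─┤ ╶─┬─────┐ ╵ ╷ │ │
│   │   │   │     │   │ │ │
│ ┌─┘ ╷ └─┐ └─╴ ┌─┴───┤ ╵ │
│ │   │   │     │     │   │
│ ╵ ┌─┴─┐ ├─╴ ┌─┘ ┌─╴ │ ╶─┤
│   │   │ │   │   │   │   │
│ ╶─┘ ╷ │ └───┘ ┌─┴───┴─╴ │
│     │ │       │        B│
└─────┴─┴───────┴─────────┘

Directions: right, right, down, left, down, right, right, up, up, right, right, right, right, down, right, down, right, right, right, right, down, down, left, up, left, left, down, right, down, right, right, down, left, down, right, down, down, down, left, down, right, down
Counts: {'right': 18, 'down': 15, 'left': 6, 'up': 3}
Most common: right (18 times)

Solution:

┌─────┬─────────┬───┬─────┐
│A → ↓│↱ → → → ↓│   │     │
│ ┌─╴ │ ┌─┬───┐ └─┐ ╵ ╷ ╶─┤
│ │↓ ↲│↑│ │   │↳ ↓│   │   │
│ │ ╶─┘ │ │ ╷ └─┐ └───┴─╴ │
│ │↳ → ↑│ │ │   │↳ → → → ↓│
│ └─┬───┘ ╵ │ ╶─┴─┬─────┐ │
│   │       │     │↓ ← ↰│↓│
├─╴ │ ╶───┬─┴─┬─╴ │ ╶─┐ ╵ │
│   │     │   │   │↳ ↓│↑ ↲│
│ ┌─┴───┐ │ ╷ │ ╷ ├─┐ └───┤
│ │     │ │ │ │ │ │ │↳ → ↓│
│ ├───┐ ╵ │ │ ╵ │ │ └─┬─╴ │
│ │   │   │ │   │ │   │↓ ↲│
│ ╵ ╷ │ ┌─┘ ├───┘ └─╴ │ ╶─┤
│   │ │ │   │         │↳ ↓│
│ ┌─┘ │ │ ╶─┴───────┬─┴─┐ │
│ │   │ │           │   │↓│
├─┘ ┌─┴─┤ ╶─┬─────┐ ╵ ╷ │ │
│   │   │   │     │   │ │↓│
│ ┌─┘ ╷ └─┐ └─╴ ┌─┴───┤ ╵ │
│ │   │   │     │     │↓ ↲│
│ ╵ ┌─┴─┐ ├─╴ ┌─┘ ┌─╴ │ ╶─┤
│   │   │ │   │   │   │↳ ↓│
│ ╶─┘ ╷ │ └───┘ ┌─┴───┴─╴ │
│     │ │       │        B│
└─────┴─┴───────┴─────────┘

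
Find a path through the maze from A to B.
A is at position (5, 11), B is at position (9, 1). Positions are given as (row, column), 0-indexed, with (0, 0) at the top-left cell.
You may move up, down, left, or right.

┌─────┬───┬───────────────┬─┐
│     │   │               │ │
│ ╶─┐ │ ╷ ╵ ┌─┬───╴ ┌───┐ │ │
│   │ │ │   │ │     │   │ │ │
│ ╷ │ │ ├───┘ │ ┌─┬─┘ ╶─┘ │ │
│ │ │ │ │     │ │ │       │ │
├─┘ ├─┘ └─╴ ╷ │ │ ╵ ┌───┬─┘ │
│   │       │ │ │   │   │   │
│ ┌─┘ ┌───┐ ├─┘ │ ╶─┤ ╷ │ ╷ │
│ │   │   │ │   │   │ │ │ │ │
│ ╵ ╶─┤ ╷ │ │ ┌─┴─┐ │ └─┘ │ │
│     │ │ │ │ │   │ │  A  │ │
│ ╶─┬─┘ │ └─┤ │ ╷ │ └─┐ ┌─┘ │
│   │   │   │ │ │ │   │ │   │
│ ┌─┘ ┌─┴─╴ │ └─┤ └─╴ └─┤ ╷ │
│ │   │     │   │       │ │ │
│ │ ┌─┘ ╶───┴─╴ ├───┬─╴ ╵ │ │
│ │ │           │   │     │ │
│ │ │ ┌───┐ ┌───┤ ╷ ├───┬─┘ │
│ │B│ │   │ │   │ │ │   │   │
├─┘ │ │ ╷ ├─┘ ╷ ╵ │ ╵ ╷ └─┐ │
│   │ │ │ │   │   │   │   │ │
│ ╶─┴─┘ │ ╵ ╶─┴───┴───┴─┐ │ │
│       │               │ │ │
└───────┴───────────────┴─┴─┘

Finding the shortest path from (5, 11) to (9, 1):
Path length: 60 steps
Directions: right → up → up → right → down → down → down → left → down → down → left → up → left → up → left → up → up → left → up → right → up → right → right → right → up → up → left → left → left → down → left → left → down → down → down → left → down → down → down → right → down → left → left → left → left → up → right → right → up → left → up → up → left → down → down → left → down → left → down → down

Solution:

┌─────┬───┬───────────────┬─┐
│     │   │        ↓ ← ← ↰│ │
│ ╶─┐ │ ╷ ╵ ┌─┬───╴ ┌───┐ │ │
│   │ │ │   │ │↓ ← ↲│   │↑│ │
│ ╷ │ │ ├───┘ │ ┌─┬─┘ ╶─┘ │ │
│ │ │ │ │     │↓│ │↱ → → ↑│ │
├─┘ ├─┘ └─╴ ╷ │ │ ╵ ┌───┬─┘ │
│   │       │ │↓│↱ ↑│   │↱ ↓│
│ ┌─┘ ┌───┐ ├─┘ │ ╶─┤ ╷ │ ╷ │
│ │   │↓ ↰│ │↓ ↲│↑ ↰│ │ │↑│↓│
│ ╵ ╶─┤ ╷ │ │ ┌─┴─┐ │ └─┘ │ │
│     │↓│↑│ │↓│   │↑│  A ↑│↓│
│ ╶─┬─┘ │ └─┤ │ ╷ │ └─┐ ┌─┘ │
│   │↓ ↲│↑ ↰│↓│ │ │↑ ↰│ │↓ ↲│
│ ┌─┘ ┌─┴─╴ │ └─┤ └─╴ └─┤ ╷ │
│ │↓ ↲│↱ → ↑│↳ ↓│    ↑ ↰│↓│ │
│ │ ┌─┘ ╶───┴─╴ ├───┬─╴ ╵ │ │
│ │↓│  ↑ ← ← ← ↲│   │  ↑ ↲│ │
│ │ │ ┌───┐ ┌───┤ ╷ ├───┬─┘ │
│ │B│ │   │ │   │ │ │   │   │
├─┘ │ │ ╷ ├─┘ ╷ ╵ │ ╵ ╷ └─┐ │
│   │ │ │ │   │   │   │   │ │
│ ╶─┴─┘ │ ╵ ╶─┴───┴───┴─┐ │ │
│       │               │ │ │
└───────┴───────────────┴─┴─┘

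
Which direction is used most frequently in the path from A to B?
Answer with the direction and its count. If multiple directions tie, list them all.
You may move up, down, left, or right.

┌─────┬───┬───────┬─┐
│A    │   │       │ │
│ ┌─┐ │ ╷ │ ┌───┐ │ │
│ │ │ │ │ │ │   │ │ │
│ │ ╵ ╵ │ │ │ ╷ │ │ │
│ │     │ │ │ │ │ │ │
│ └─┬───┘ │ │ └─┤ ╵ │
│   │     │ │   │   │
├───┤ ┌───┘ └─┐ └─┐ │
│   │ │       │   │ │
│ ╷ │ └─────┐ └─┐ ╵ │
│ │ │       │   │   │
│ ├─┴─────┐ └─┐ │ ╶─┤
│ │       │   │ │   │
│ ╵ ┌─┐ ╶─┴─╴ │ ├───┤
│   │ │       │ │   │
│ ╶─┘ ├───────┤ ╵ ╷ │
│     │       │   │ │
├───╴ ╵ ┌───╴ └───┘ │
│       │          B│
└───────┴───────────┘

Directions: right, right, down, down, right, up, up, right, down, down, down, left, left, down, down, right, right, right, down, right, down, left, left, left, up, left, left, down, left, down, right, right, down, right, up, right, right, right, down, right, right, right
Counts: {'right': 17, 'down': 13, 'up': 4, 'left': 8}
Most common: right (17 times)

Solution:

┌─────┬───┬───────┬─┐
│A → ↓│↱ ↓│       │ │
│ ┌─┐ │ ╷ │ ┌───┐ │ │
│ │ │↓│↑│↓│ │   │ │ │
│ │ ╵ ╵ │ │ │ ╷ │ │ │
│ │  ↳ ↑│↓│ │ │ │ │ │
│ └─┬───┘ │ │ └─┤ ╵ │
│   │↓ ← ↲│ │   │   │
├───┤ ┌───┘ └─┐ └─┐ │
│   │↓│       │   │ │
│ ╷ │ └─────┐ └─┐ ╵ │
│ │ │↳ → → ↓│   │   │
│ ├─┴─────┐ └─┐ │ ╶─┤
│ │↓ ← ↰  │↳ ↓│ │   │
│ ╵ ┌─┐ ╶─┴─╴ │ ├───┤
│↓ ↲│ │↑ ← ← ↲│ │   │
│ ╶─┘ ├───────┤ ╵ ╷ │
│↳ → ↓│↱ → → ↓│   │ │
├───╴ ╵ ┌───╴ └───┘ │
│    ↳ ↑│    ↳ → → B│
└───────┴───────────┘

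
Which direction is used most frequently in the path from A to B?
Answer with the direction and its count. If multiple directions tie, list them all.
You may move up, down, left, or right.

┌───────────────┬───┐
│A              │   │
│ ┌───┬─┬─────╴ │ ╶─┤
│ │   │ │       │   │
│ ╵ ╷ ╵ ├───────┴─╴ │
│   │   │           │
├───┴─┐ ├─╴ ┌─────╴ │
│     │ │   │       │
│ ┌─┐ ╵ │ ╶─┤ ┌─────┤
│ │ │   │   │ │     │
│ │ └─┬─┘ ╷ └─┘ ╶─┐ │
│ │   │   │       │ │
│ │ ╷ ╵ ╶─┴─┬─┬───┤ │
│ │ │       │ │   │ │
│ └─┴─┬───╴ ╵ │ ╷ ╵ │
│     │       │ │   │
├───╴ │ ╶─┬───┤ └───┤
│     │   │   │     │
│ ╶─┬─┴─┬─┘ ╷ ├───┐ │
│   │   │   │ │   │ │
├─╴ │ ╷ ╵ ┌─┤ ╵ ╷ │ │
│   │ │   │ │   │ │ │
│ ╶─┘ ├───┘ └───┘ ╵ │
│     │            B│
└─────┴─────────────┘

Directions: down, down, right, up, right, down, right, down, down, left, up, left, left, down, down, down, down, right, right, down, left, left, down, right, down, left, down, right, right, up, up, right, down, right, up, right, up, right, down, down, right, up, right, down, down, right
Counts: {'down': 18, 'right': 15, 'up': 7, 'left': 6}
Most common: down (18 times)

Solution:

┌───────────────┬───┐
│A              │   │
│ ┌───┬─┬─────╴ │ ╶─┤
│↓│↱ ↓│ │       │   │
│ ╵ ╷ ╵ ├───────┴─╴ │
│↳ ↑│↳ ↓│           │
├───┴─┐ ├─╴ ┌─────╴ │
│↓ ← ↰│↓│   │       │
│ ┌─┐ ╵ │ ╶─┤ ┌─────┤
│↓│ │↑ ↲│   │ │     │
│ │ └─┬─┘ ╷ └─┘ ╶─┐ │
│↓│   │   │       │ │
│ │ ╷ ╵ ╶─┴─┬─┬───┤ │
│↓│ │       │ │   │ │
│ └─┴─┬───╴ ╵ │ ╷ ╵ │
│↳ → ↓│       │ │   │
├───╴ │ ╶─┬───┤ └───┤
│↓ ← ↲│   │↱ ↓│     │
│ ╶─┬─┴─┬─┘ ╷ ├───┐ │
│↳ ↓│↱ ↓│↱ ↑│↓│↱ ↓│ │
├─╴ │ ╷ ╵ ┌─┤ ╵ ╷ │ │
│↓ ↲│↑│↳ ↑│ │↳ ↑│↓│ │
│ ╶─┘ ├───┘ └───┘ ╵ │
│↳ → ↑│          ↳ B│
└─────┴─────────────┘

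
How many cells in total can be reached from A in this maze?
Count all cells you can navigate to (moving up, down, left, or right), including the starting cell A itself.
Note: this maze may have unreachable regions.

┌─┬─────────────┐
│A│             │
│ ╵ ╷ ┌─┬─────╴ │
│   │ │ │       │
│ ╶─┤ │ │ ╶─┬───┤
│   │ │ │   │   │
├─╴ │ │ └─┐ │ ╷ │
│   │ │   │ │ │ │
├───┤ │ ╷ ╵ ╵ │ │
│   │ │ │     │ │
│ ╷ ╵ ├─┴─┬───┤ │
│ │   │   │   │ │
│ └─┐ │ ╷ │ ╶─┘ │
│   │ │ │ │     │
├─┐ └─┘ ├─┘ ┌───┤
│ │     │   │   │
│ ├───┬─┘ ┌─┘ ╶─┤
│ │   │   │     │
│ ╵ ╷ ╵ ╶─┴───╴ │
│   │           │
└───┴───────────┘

Using BFS/flood-fill to find all reachable cells from A:
Maze size: 10 × 8 = 80 total cells
All cells are reachable — the maze is fully connected.
Reachable cells: 80

Reachable region (· marks reachable cells):

┌─┬─────────────┐
│A│· · · · · · ·│
│ ╵ ╷ ┌─┬─────╴ │
│· ·│·│·│· · · ·│
│ ╶─┤ │ │ ╶─┬───┤
│· ·│·│·│· ·│· ·│
├─╴ │ │ └─┐ │ ╷ │
│· ·│·│· ·│·│·│·│
├───┤ │ ╷ ╵ ╵ │ │
│· ·│·│·│· · ·│·│
│ ╷ ╵ ├─┴─┬───┤ │
│·│· ·│· ·│· ·│·│
│ └─┐ │ ╷ │ ╶─┘ │
│· ·│·│·│·│· · ·│
├─┐ └─┘ ├─┘ ┌───┤
│·│· · ·│· ·│· ·│
│ ├───┬─┘ ┌─┘ ╶─┤
│·│· ·│· ·│· · ·│
│ ╵ ╷ ╵ ╶─┴───╴ │
│· ·│· · · · · ·│
└───┴───────────┘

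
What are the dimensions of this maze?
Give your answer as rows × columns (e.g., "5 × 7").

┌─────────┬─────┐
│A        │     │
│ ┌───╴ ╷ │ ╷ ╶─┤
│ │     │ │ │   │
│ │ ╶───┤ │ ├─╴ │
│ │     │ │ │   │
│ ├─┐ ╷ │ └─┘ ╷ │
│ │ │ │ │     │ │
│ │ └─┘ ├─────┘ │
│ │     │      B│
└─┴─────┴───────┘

Counting the maze dimensions:
Rows (vertical): 5
Columns (horizontal): 8
Dimensions: 5 × 8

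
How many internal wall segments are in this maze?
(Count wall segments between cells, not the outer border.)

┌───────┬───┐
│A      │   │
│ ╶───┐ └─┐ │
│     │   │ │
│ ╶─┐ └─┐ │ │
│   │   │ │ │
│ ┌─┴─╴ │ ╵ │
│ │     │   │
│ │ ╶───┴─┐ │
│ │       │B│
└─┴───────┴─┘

Counting internal wall segments:
Total internal walls: 20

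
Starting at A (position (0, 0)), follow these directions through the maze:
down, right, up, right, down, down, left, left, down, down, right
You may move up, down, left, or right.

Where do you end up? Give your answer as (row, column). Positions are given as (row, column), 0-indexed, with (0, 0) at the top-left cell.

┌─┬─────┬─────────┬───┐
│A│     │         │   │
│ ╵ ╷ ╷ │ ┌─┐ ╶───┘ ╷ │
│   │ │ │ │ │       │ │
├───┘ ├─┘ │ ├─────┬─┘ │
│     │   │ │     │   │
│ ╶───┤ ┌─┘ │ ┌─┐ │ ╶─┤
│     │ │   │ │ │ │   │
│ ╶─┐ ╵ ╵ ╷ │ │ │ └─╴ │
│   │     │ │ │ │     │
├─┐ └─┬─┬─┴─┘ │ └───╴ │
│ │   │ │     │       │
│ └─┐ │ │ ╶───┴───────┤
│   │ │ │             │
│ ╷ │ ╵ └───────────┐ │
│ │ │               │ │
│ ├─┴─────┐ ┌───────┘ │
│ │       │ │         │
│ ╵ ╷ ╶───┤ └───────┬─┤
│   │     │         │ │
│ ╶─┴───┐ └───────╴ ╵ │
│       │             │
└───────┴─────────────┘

Following directions step by step:
Start: (0, 0)
  down: (0, 0) → (1, 0)
  right: (1, 0) → (1, 1)
  up: (1, 1) → (0, 1)
  right: (0, 1) → (0, 2)
  down: (0, 2) → (1, 2)
  down: (1, 2) → (2, 2)
  left: (2, 2) → (2, 1)
  left: (2, 1) → (2, 0)
  down: (2, 0) → (3, 0)
  down: (3, 0) → (4, 0)
  right: (4, 0) → (4, 1)
Final position: (4, 1)

Path taken:

┌─┬─────┬─────────┬───┐
│A│↱ ↓  │         │   │
│ ╵ ╷ ╷ │ ┌─┐ ╶───┘ ╷ │
│↳ ↑│↓│ │ │ │       │ │
├───┘ ├─┘ │ ├─────┬─┘ │
│↓ ← ↲│   │ │     │   │
│ ╶───┤ ┌─┘ │ ┌─┐ │ ╶─┤
│↓    │ │   │ │ │ │   │
│ ╶─┐ ╵ ╵ ╷ │ │ │ └─╴ │
│↳ B│     │ │ │ │     │
├─┐ └─┬─┬─┴─┘ │ └───╴ │
│ │   │ │     │       │
│ └─┐ │ │ ╶───┴───────┤
│   │ │ │             │
│ ╷ │ ╵ └───────────┐ │
│ │ │               │ │
│ ├─┴─────┐ ┌───────┘ │
│ │       │ │         │
│ ╵ ╷ ╶───┤ └───────┬─┤
│   │     │         │ │
│ ╶─┴───┐ └───────╴ ╵ │
│       │             │
└───────┴─────────────┘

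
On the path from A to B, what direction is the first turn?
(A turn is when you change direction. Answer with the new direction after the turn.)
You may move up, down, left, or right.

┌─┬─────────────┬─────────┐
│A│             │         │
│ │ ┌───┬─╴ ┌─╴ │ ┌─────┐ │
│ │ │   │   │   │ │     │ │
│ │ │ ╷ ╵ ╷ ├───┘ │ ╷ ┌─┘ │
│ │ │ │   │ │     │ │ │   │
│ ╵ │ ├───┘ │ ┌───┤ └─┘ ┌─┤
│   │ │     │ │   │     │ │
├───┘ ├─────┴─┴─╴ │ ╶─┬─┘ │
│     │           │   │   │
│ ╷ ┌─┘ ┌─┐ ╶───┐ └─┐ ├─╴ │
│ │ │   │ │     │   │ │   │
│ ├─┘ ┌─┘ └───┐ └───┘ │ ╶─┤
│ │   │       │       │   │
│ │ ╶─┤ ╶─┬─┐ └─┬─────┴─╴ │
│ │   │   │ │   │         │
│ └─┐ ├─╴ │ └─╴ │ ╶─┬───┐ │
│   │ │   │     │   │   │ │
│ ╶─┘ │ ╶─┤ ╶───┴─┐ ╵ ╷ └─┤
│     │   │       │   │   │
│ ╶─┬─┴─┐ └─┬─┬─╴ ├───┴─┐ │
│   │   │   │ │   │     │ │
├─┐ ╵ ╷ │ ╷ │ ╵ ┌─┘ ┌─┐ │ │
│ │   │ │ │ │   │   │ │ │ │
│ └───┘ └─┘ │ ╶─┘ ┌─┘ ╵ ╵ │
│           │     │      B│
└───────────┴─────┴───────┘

Directions: down, down, down, right, up, up, up, right, right, right, right, down, left, down, left, up, left, down, down, down, left, left, down, down, down, down, down, down, right, down, right, up, right, down, down, right, right, up, up, left, up, left, up, right, up, left, up, right, right, right, down, right, down, left, left, down, right, right, right, down, left, down, left, down, right, right, up, right, up, right, right, down, down, right
First turn direction: right

Solution:

┌─┬─────────────┬─────────┐
│A│↱ → → → ↓    │         │
│ │ ┌───┬─╴ ┌─╴ │ ┌─────┐ │
│↓│↑│↓ ↰│↓ ↲│   │ │     │ │
│ │ │ ╷ ╵ ╷ ├───┘ │ ╷ ┌─┘ │
│↓│↑│↓│↑ ↲│ │     │ │ │   │
│ ╵ │ ├───┘ │ ┌───┤ └─┘ ┌─┤
│↳ ↑│↓│     │ │   │     │ │
├───┘ ├─────┴─┴─╴ │ ╶─┬─┘ │
│↓ ← ↲│           │   │   │
│ ╷ ┌─┘ ┌─┐ ╶───┐ └─┐ ├─╴ │
│↓│ │   │ │     │   │ │   │
│ ├─┘ ┌─┘ └───┐ └───┘ │ ╶─┤
│↓│   │↱ → → ↓│       │   │
│ │ ╶─┤ ╶─┬─┐ └─┬─────┴─╴ │
│↓│   │↑ ↰│ │↳ ↓│         │
│ └─┐ ├─╴ │ └─╴ │ ╶─┬───┐ │
│↓  │ │↱ ↑│↓ ← ↲│   │   │ │
│ ╶─┘ │ ╶─┤ ╶───┴─┐ ╵ ╷ └─┤
│↓    │↑ ↰│↳ → → ↓│   │   │
│ ╶─┬─┴─┐ └─┬─┬─╴ ├───┴─┐ │
│↳ ↓│↱ ↓│↑ ↰│ │↓ ↲│↱ → ↓│ │
├─┐ ╵ ╷ │ ╷ │ ╵ ┌─┘ ┌─┐ │ │
│ │↳ ↑│↓│ │↑│↓ ↲│↱ ↑│ │↓│ │
│ └───┘ └─┘ │ ╶─┘ ┌─┘ ╵ ╵ │
│      ↳ → ↑│↳ → ↑│    ↳ B│
└───────────┴─────┴───────┘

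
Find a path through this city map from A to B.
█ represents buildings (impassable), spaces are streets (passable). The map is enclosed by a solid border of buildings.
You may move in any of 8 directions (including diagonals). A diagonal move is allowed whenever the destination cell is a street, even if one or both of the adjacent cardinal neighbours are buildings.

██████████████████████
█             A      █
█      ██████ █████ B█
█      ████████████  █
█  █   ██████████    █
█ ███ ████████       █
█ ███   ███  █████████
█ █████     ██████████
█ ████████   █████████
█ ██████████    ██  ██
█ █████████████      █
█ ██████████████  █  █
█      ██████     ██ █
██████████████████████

Finding the shortest path from A to B:
Movement: 8-directional
Path length: 6 steps
Directions: right → right → right → right → right → down-right

Solution:

██████████████████████
█             A→→→→↘ █
█      ██████ █████ B█
█      ████████████  █
█  █   ██████████    █
█ ███ ████████       █
█ ███   ███  █████████
█ █████     ██████████
█ ████████   █████████
█ ██████████    ██  ██
█ █████████████      █
█ ██████████████  █  █
█      ██████     ██ █
██████████████████████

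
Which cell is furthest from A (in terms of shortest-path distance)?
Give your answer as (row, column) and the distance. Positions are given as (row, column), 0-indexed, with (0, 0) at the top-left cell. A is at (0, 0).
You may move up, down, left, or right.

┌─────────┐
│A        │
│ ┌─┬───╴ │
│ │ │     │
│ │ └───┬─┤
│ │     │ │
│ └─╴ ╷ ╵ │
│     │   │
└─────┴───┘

Computing BFS distances from A to all cells:
Furthest cell: (2, 4)
Distance: 10 steps

Path from A to the furthest cell:

┌─────────┐
│A        │
│ ┌─┬───╴ │
│↓│ │     │
│ │ └───┬─┤
│↓│  ↱ ↓│B│
│ └─╴ ╷ ╵ │
│↳ → ↑│↳ ↑│
└─────┴───┘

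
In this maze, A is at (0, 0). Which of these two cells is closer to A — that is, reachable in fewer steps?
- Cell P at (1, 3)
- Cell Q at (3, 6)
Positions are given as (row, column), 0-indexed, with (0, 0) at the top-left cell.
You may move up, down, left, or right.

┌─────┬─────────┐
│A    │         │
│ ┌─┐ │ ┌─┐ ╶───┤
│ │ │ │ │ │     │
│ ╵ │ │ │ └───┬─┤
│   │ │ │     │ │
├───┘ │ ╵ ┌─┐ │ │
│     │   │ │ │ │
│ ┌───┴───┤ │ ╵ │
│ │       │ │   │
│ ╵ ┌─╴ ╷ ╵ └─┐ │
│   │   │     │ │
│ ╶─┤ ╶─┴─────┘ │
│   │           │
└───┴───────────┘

Shortest path A → P at (1, 3): 32 steps
Shortest path A → Q at (3, 6): 25 steps

Q is closer (25 steps vs 32 steps).

Path to P:

┌─────┬─────────┐
│A → ↓│         │
│ ┌─┐ │ ┌─┐ ╶───┤
│ │ │↓│P│ │     │
│ ╵ │ │ │ └───┬─┤
│   │↓│↑│↓ ← ↰│ │
├───┘ │ ╵ ┌─┐ │ │
│↓ ← ↲│↑ ↲│ │↑│ │
│ ┌───┴───┤ │ ╵ │
│↓│↱ → ↓  │ │↑ ↰│
│ ╵ ┌─╴ ╷ ╵ └─┐ │
│↳ ↑│↓ ↲│     │↑│
│ ╶─┤ ╶─┴─────┘ │
│   │↳ → → → → ↑│
└───┴───────────┘

Path to Q:

┌─────┬─────────┐
│A → ↓│         │
│ ┌─┐ │ ┌─┐ ╶───┤
│ │ │↓│ │ │     │
│ ╵ │ │ │ └───┬─┤
│   │↓│ │     │ │
├───┘ │ ╵ ┌─┐ │ │
│↓ ← ↲│   │ │Q│ │
│ ┌───┴───┤ │ ╵ │
│↓│↱ → ↓  │ │↑ ↰│
│ ╵ ┌─╴ ╷ ╵ └─┐ │
│↳ ↑│↓ ↲│     │↑│
│ ╶─┤ ╶─┴─────┘ │
│   │↳ → → → → ↑│
└───┴───────────┘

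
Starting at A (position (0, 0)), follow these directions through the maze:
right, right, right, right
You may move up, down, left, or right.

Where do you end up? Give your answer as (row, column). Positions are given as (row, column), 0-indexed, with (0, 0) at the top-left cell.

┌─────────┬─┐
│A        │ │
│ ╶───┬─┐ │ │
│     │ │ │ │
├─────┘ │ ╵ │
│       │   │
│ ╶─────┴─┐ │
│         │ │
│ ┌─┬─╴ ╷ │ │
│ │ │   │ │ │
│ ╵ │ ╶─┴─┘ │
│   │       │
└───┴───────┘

Following directions step by step:
Start: (0, 0)
  right: (0, 0) → (0, 1)
  right: (0, 1) → (0, 2)
  right: (0, 2) → (0, 3)
  right: (0, 3) → (0, 4)
Final position: (0, 4)

Path taken:

┌─────────┬─┐
│A → → → B│ │
│ ╶───┬─┐ │ │
│     │ │ │ │
├─────┘ │ ╵ │
│       │   │
│ ╶─────┴─┐ │
│         │ │
│ ┌─┬─╴ ╷ │ │
│ │ │   │ │ │
│ ╵ │ ╶─┴─┘ │
│   │       │
└───┴───────┘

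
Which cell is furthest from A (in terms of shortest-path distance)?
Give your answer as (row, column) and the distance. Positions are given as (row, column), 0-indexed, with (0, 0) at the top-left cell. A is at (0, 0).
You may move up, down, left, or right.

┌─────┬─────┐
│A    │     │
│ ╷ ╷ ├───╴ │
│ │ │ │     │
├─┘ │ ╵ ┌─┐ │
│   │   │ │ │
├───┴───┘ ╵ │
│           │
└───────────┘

Computing BFS distances from A to all cells:
Furthest cell: (3, 0)
Distance: 15 steps

Path from A to the furthest cell:

┌─────┬─────┐
│A → ↓│     │
│ ╷ ╷ ├───╴ │
│ │ │↓│↱ → ↓│
├─┘ │ ╵ ┌─┐ │
│   │↳ ↑│ │↓│
├───┴───┘ ╵ │
│B ← ← ← ← ↲│
└───────────┘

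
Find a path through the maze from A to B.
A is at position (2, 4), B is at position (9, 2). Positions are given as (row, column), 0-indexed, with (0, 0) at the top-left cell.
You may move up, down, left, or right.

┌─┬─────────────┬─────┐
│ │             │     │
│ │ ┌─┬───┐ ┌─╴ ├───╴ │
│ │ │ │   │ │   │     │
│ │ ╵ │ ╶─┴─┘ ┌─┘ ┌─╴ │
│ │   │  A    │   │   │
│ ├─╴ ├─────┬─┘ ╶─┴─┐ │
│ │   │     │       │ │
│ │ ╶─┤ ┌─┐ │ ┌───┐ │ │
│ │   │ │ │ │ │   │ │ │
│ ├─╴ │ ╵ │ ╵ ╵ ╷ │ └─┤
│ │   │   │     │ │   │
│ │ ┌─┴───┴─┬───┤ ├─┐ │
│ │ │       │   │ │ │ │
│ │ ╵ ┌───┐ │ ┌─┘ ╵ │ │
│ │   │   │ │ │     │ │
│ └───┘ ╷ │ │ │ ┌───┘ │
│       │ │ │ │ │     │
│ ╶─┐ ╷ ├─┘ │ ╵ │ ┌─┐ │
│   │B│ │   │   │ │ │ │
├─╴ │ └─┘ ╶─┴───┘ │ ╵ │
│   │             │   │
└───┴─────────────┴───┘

Finding the shortest path from (2, 4) to (9, 2):
Path length: 35 steps
Directions: right → right → up → right → up → left → left → left → left → left → left → down → down → right → down → left → down → right → down → left → down → down → right → up → right → right → right → down → down → down → left → down → left → left → up

Solution:

┌─┬─────────────┬─────┐
│ │↓ ← ← ← ← ← ↰│     │
│ │ ┌─┬───┐ ┌─╴ ├───╴ │
│ │↓│ │   │ │↱ ↑│     │
│ │ ╵ │ ╶─┴─┘ ┌─┘ ┌─╴ │
│ │↳ ↓│  A → ↑│   │   │
│ ├─╴ ├─────┬─┘ ╶─┴─┐ │
│ │↓ ↲│     │       │ │
│ │ ╶─┤ ┌─┐ │ ┌───┐ │ │
│ │↳ ↓│ │ │ │ │   │ │ │
│ ├─╴ │ ╵ │ ╵ ╵ ╷ │ └─┤
│ │↓ ↲│   │     │ │   │
│ │ ┌─┴───┴─┬───┤ ├─┐ │
│ │↓│↱ → → ↓│   │ │ │ │
│ │ ╵ ┌───┐ │ ┌─┘ ╵ │ │
│ │↳ ↑│   │↓│ │     │ │
│ └───┘ ╷ │ │ │ ┌───┘ │
│       │ │↓│ │ │     │
│ ╶─┐ ╷ ├─┘ │ ╵ │ ┌─┐ │
│   │B│ │↓ ↲│   │ │ │ │
├─╴ │ └─┘ ╶─┴───┘ │ ╵ │
│   │↑ ← ↲        │   │
└───┴─────────────┴───┘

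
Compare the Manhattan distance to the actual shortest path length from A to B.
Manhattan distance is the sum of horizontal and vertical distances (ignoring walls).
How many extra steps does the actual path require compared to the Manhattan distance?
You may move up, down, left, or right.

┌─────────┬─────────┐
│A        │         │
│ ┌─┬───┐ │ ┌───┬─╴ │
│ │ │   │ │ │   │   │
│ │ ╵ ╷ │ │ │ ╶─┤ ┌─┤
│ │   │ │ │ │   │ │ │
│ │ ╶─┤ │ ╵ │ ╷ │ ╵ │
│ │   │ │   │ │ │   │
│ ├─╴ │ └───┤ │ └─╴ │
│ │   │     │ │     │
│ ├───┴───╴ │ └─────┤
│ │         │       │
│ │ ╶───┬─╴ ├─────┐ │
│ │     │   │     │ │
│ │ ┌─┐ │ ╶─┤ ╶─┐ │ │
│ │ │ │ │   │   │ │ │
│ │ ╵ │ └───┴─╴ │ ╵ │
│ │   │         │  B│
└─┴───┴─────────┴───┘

Manhattan distance: |8 - 0| + |9 - 0| = 17
Actual path length: 35
Extra steps: 35 - 17 = 18

Solution:

┌─────────┬─────────┐
│A → → → ↓│↱ → → → ↓│
│ ┌─┬───┐ │ ┌───┬─╴ │
│ │ │   │↓│↑│   │↓ ↲│
│ │ ╵ ╷ │ │ │ ╶─┤ ┌─┤
│ │   │ │↓│↑│↓ ↰│↓│ │
│ │ ╶─┤ │ ╵ │ ╷ │ ╵ │
│ │   │ │↳ ↑│↓│↑│↳ ↓│
│ ├─╴ │ └───┤ │ └─╴ │
│ │   │     │↓│↑ ← ↲│
│ ├───┴───╴ │ └─────┤
│ │         │↳ → → ↓│
│ │ ╶───┬─╴ ├─────┐ │
│ │     │   │     │↓│
│ │ ┌─┐ │ ╶─┤ ╶─┐ │ │
│ │ │ │ │   │   │ │↓│
│ │ ╵ │ └───┴─╴ │ ╵ │
│ │   │         │  B│
└─┴───┴─────────┴───┘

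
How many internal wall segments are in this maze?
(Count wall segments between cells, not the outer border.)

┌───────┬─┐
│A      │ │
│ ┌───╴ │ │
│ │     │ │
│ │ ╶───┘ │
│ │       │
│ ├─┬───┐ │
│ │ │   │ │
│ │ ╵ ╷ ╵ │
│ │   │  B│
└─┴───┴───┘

Counting internal wall segments:
Total internal walls: 16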